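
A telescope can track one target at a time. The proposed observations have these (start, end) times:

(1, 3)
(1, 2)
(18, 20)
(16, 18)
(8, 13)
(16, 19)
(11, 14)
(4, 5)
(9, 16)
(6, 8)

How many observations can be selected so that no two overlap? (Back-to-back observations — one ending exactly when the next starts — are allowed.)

6

Greedy by earliest finish: after sorting by end time, pick each interval compatible with the last pick.
Sorted by end: (1,2)  (1,3)  (4,5)  (6,8)  (8,13)  (11,14)  (9,16)  (16,18)  (16,19)  (18,20)
take (1,2); take (4,5); take (6,8); take (8,13); skip (11,14); skip (9,16); take (16,18); skip (16,19); take (18,20).
Selected 6 observations.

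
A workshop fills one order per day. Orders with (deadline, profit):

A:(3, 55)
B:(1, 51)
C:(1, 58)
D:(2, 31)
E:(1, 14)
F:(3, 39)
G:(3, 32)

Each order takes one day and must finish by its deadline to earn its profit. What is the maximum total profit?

152

By profit: C(d1,58), A(d3,55), B(d1,51), F(d3,39), G(d3,32), D(d2,31), E(d1,14)
C→slot 1; A→slot 3; B skipped; F→slot 2; G skipped; D skipped; E skipped.
Profit = 58 + 39 + 55 = 152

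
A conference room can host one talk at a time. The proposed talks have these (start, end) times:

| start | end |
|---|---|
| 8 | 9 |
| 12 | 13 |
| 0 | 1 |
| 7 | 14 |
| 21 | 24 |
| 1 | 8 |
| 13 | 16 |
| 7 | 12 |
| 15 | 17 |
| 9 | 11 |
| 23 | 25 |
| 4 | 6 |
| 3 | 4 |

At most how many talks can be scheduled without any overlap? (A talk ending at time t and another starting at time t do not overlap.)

Sort by end time and greedily take each interval whose start is ≥ the last chosen end.
Sorted by end: (0,1)  (3,4)  (4,6)  (1,8)  (8,9)  (9,11)  (7,12)  (12,13)  (7,14)  (13,16)  (15,17)  (21,24)  (23,25)
take (0,1); take (3,4); take (4,6); take (8,9); take (9,11); take (12,13); take (13,16); take (21,24).
Selected 8 talks.

8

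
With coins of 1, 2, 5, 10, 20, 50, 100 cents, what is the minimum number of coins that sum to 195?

Greedy: take as many of the largest coin as possible, then repeat with the remainder.
195 − 1×100→95 − 1×50→45 − 2×20→5 − 1×5→0
Total coins = 1 + 1 + 2 + 1 = 5

5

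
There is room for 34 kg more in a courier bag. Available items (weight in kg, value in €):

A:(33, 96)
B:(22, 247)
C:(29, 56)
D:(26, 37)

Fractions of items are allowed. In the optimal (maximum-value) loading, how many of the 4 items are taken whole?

Ratios (sorted): B 11.23, A 2.91, C 1.93, D 1.42
take B (22 @ 247); take 12/33 of A → 34.91. Capacity used 34/34.
1 item(s) taken whole; one partial (take 12/33 of A).

1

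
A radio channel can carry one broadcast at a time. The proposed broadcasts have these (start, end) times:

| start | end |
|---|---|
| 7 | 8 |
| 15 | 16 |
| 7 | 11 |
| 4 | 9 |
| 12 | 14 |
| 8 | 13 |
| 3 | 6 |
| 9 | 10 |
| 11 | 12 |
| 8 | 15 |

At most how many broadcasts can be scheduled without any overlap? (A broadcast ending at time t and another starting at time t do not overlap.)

6

By end time: (3,6), (7,8), (4,9), (9,10), (7,11), (11,12), (8,13), (12,14), (8,15), (15,16).
Pick (3,6); next start ≥ 6 → (7,8); next start ≥ 8 → (9,10); next start ≥ 10 → (11,12); next start ≥ 12 → (12,14); next start ≥ 14 → (15,16).
Selected 6 broadcasts.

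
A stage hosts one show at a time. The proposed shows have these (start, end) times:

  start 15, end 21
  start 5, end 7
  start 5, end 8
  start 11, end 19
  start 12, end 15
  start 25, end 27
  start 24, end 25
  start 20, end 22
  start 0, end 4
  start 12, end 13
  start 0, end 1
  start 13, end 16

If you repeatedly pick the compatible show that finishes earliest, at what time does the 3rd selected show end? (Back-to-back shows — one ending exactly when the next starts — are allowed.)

13

Order by finish time; keep every interval that doesn't clash with the previous kept one.
Sorted by end: (0,1)  (0,4)  (5,7)  (5,8)  (12,13)  (12,15)  (13,16)  (11,19)  (15,21)  (20,22)  (24,25)  (25,27)
take (0,1); skip (0,4); take (5,7); take (12,13); take (13,16); skip (11,19); take (20,22); take (24,25); take (25,27).
Selected: (0,1) (5,7) (12,13) (13,16) (20,22) (24,25) (25,27)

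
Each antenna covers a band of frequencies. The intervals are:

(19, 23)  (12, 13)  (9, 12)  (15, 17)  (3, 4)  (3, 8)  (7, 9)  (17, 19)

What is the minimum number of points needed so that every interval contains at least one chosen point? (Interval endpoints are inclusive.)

5

Process intervals by earliest right end; each time one isn't hit yet, stab at its right endpoint.
By right end: [3,4]  [3,8]  [7,9]  [9,12]  [12,13]  [15,17]  [17,19]  [19,23]
[3,4] uncovered → point at 4; [7,9] uncovered → point at 9; [12,13] uncovered → point at 13; [15,17] uncovered → point at 17; [19,23] uncovered → point at 23.
Points: 4, 9, 13, 17, 23 (5 total).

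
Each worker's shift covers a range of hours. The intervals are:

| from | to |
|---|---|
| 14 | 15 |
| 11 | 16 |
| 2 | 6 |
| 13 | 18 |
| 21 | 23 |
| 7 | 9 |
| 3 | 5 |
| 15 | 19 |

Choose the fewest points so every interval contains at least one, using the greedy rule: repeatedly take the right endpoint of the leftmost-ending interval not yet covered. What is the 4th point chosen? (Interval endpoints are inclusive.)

Process intervals by earliest right end; each time one isn't hit yet, stab at its right endpoint.
By right end: [3,5]  [2,6]  [7,9]  [14,15]  [11,16]  [13,18]  [15,19]  [21,23]
[3,5] uncovered → point at 5; [7,9] uncovered → point at 9; [14,15] uncovered → point at 15; [21,23] uncovered → point at 23.
Points: 5, 9, 15, 23 (4 total).

23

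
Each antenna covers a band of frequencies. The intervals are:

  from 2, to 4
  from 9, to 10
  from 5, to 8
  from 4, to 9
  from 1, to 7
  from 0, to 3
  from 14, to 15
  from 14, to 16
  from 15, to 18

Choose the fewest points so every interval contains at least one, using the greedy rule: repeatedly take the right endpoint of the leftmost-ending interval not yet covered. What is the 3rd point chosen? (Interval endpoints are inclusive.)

10

Sorted: [0,3] [2,4] [1,7] [5,8] [4,9] [9,10] [14,15] [14,16] [15,18]
{[0,3],[2,4],[1,7]} hit by 3; {[5,8],[4,9]} hit by 8; {[9,10]} hit by 10; {[14,15],[14,16],[15,18]} hit by 15.
Points: 3, 8, 10, 15 (4 total).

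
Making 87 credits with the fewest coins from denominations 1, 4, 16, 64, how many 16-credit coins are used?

1

Greedy: take as many of the largest coin as possible, then repeat with the remainder.
87 − 1×64→23 − 1×16→7 − 1×4→3 − 3×1→0
Count of 16: 1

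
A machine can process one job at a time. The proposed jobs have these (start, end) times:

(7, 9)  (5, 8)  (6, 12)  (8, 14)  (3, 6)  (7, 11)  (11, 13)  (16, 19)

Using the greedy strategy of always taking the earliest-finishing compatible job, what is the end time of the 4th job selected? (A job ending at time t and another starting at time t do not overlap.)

Order by finish time; keep every interval that doesn't clash with the previous kept one.
By end time: (3,6), (5,8), (7,9), (7,11), (6,12), (11,13), (8,14), (16,19).
Pick (3,6); next start ≥ 6 → (7,9); next start ≥ 9 → (11,13); next start ≥ 13 → (16,19).
Selected: (3,6) (7,9) (11,13) (16,19)

19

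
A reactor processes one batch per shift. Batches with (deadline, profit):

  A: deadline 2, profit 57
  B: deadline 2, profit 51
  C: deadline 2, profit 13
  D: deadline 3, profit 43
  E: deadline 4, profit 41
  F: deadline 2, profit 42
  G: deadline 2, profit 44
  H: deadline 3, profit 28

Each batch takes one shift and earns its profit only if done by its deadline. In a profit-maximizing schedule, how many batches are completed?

4

Take jobs in profit order; each goes to the latest open slot no later than its deadline.
Profit order: A=57 B=51 G=44 D=43 F=42 E=41 H=28 C=13
Assign: A→slot 2, B→slot 1, G skipped, D→slot 3, F skipped, E→slot 4, H skipped, C skipped.
Slots: [1:B] [2:A] [3:D] [4:E]
4 of 8 scheduled.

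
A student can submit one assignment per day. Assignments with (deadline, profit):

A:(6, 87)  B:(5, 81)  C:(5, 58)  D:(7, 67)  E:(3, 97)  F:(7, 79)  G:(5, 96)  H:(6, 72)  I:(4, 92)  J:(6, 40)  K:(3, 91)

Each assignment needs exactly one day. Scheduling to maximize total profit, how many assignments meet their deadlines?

Sort by profit descending; place each in the latest free slot ≤ its deadline.
By profit: E(d3,97), G(d5,96), I(d4,92), K(d3,91), A(d6,87), B(d5,81), F(d7,79), H(d6,72), D(d7,67), C(d5,58), J(d6,40)
E→slot 3; G→slot 5; I→slot 4; K→slot 2; A→slot 6; B→slot 1; F→slot 7; H skipped; D skipped; C skipped; J skipped.
7 of 11 scheduled.

7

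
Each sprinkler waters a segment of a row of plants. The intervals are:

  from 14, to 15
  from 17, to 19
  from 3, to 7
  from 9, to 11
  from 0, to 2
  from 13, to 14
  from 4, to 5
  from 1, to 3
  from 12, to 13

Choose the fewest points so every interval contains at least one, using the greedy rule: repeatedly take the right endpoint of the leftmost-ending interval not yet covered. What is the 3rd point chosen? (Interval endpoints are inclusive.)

11

By right end: [0,2]  [1,3]  [4,5]  [3,7]  [9,11]  [12,13]  [13,14]  [14,15]  [17,19]
[0,2] uncovered → point at 2; [4,5] uncovered → point at 5; [9,11] uncovered → point at 11; [12,13] uncovered → point at 13; [14,15] uncovered → point at 15; [17,19] uncovered → point at 19.
Points: 2, 5, 11, 13, 15, 19 (6 total).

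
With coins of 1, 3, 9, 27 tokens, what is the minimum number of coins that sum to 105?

7

Use the largest denomination that fits, subtract, and repeat.
105 = 3×27 + 2×9 + 2×3
Total coins = 3 + 2 + 2 = 7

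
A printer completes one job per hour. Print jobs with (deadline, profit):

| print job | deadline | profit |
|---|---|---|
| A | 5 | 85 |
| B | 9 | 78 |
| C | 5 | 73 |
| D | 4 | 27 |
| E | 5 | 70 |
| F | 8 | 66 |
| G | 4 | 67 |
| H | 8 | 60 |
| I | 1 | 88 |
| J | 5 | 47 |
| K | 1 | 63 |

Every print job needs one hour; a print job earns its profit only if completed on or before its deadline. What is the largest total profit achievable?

587

Profit order: I=88 A=85 B=78 C=73 E=70 G=67 F=66 K=63 H=60 J=47 D=27
Assign: I→slot 1, A→slot 5, B→slot 9, C→slot 4, E→slot 3, G→slot 2, F→slot 8, K skipped, H→slot 7, J skipped, D skipped.
Slots: [1:I] [2:G] [3:E] [4:C] [5:A] [7:H] [8:F] [9:B]
Profit = 88 + 67 + 70 + 73 + 85 + 60 + 66 + 78 = 587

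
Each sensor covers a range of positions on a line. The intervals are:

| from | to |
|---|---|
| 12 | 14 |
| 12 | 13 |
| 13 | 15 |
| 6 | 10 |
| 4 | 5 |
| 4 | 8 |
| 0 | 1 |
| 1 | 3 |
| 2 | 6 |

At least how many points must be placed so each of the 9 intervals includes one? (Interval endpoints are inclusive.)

4

Process intervals by earliest right end; each time one isn't hit yet, stab at its right endpoint.
Sorted: [0,1] [1,3] [4,5] [2,6] [4,8] [6,10] [12,13] [12,14] [13,15]
{[0,1],[1,3]} hit by 1; {[4,5],[2,6],[4,8]} hit by 5; {[6,10]} hit by 10; {[12,13],[12,14],[13,15]} hit by 13.
Points: 1, 5, 10, 13 (4 total).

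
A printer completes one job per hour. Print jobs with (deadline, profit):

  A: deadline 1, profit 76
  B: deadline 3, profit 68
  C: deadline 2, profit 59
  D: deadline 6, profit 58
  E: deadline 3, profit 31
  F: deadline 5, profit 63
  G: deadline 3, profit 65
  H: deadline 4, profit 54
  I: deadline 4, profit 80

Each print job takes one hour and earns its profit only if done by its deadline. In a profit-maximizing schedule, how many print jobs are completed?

6

Take jobs in profit order; each goes to the latest open slot no later than its deadline.
Profit order: I=80 A=76 B=68 G=65 F=63 C=59 D=58 H=54 E=31
Assign: I→slot 4, A→slot 1, B→slot 3, G→slot 2, F→slot 5, C skipped, D→slot 6, H skipped, E skipped.
Slots: [1:A] [2:G] [3:B] [4:I] [5:F] [6:D]
6 of 9 scheduled.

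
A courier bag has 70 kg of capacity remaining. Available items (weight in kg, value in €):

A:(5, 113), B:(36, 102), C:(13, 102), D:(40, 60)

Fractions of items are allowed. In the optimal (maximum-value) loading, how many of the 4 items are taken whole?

3

Order: A (113/5=22.60) > C (102/13=7.85) > B (102/36=2.83) > D (60/40=1.50)
Fill: take A (5 @ 113) → take C (13 @ 102) → take B (36 @ 102) → take 16/40 of D → 24.00; 70/70 used.
3 item(s) taken whole; one partial (take 16/40 of D).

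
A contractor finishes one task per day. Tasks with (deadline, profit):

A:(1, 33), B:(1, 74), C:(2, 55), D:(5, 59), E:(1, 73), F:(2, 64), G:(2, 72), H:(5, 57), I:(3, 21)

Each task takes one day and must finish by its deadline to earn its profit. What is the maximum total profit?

Sort by profit descending; place each in the latest free slot ≤ its deadline.
By profit: B(d1,74), E(d1,73), G(d2,72), F(d2,64), D(d5,59), H(d5,57), C(d2,55), A(d1,33), I(d3,21)
B→slot 1; E skipped; G→slot 2; F skipped; D→slot 5; H→slot 4; C skipped; A skipped; I→slot 3.
Profit = 74 + 72 + 21 + 57 + 59 = 283

283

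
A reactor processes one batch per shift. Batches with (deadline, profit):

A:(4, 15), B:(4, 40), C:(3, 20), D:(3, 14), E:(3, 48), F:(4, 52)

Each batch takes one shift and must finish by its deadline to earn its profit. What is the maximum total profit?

Sort by profit descending; place each in the latest free slot ≤ its deadline.
By profit: F(d4,52), E(d3,48), B(d4,40), C(d3,20), A(d4,15), D(d3,14)
F→slot 4; E→slot 3; B→slot 2; C→slot 1; A skipped; D skipped.
Profit = 20 + 40 + 48 + 52 = 160

160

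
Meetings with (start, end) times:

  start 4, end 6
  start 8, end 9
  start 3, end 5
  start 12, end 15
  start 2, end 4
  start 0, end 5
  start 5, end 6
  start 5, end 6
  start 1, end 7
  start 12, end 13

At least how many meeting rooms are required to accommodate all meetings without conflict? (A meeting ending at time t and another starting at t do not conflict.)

The answer is the maximum number of intervals overlapping at any instant.
starts: [0, 1, 2, 3, 4, 5, 5, 8, 12, 12]
ends:   [4, 5, 5, 6, 6, 6, 7, 9, 13, 15]
s0→1 s1→2 s2→3 s3→4  — peak 4.

4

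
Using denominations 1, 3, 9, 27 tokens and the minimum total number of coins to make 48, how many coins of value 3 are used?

Use the largest denomination that fits, subtract, and repeat.
48 − 1×27→21 − 2×9→3 − 1×3→0
Count of 3: 1

1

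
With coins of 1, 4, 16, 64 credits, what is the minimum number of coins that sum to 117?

117 = 1×64 + 3×16 + 1×4 + 1×1
Total coins = 1 + 3 + 1 + 1 = 6

6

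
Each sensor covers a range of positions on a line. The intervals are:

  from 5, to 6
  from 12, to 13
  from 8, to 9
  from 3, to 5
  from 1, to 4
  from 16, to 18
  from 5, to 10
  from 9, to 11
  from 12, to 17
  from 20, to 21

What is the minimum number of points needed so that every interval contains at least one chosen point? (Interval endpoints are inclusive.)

6

Sorted: [1,4] [3,5] [5,6] [8,9] [5,10] [9,11] [12,13] [12,17] [16,18] [20,21]
{[1,4],[3,5]} hit by 4; {[5,6]} hit by 6; {[8,9],[5,10],[9,11]} hit by 9; {[12,13],[12,17]} hit by 13; {[16,18]} hit by 18; {[20,21]} hit by 21.
Points: 4, 6, 9, 13, 18, 21 (6 total).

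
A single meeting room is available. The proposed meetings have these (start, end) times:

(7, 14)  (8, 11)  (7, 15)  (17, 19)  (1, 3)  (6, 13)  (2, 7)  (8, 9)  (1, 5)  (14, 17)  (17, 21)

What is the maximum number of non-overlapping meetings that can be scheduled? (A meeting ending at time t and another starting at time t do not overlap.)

4

Sort by end time and greedily take each interval whose start is ≥ the last chosen end.
Sorted by end: (1,3)  (1,5)  (2,7)  (8,9)  (8,11)  (6,13)  (7,14)  (7,15)  (14,17)  (17,19)  (17,21)
take (1,3); take (8,9); take (14,17); take (17,19); skip (17,21).
Selected 4 meetings.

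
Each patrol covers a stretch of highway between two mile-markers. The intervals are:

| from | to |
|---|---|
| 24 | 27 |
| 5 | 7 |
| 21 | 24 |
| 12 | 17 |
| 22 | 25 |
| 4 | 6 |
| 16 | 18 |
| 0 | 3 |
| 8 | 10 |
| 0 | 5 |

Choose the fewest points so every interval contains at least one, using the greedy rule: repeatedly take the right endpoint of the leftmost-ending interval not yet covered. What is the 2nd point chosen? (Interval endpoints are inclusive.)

6

Sort by right endpoint; whenever an interval is uncovered, place a point at its right end.
Sorted: [0,3] [0,5] [4,6] [5,7] [8,10] [12,17] [16,18] [21,24] [22,25] [24,27]
{[0,3],[0,5]} hit by 3; {[4,6],[5,7]} hit by 6; {[8,10]} hit by 10; {[12,17],[16,18]} hit by 17; {[21,24],[22,25],[24,27]} hit by 24.
Points: 3, 6, 10, 17, 24 (5 total).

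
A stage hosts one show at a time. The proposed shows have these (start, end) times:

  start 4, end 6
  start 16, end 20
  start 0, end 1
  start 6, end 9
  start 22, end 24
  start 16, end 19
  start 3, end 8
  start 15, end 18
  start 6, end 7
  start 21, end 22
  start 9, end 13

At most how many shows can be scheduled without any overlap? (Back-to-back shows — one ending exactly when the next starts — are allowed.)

Sorted by end: (0,1)  (4,6)  (6,7)  (3,8)  (6,9)  (9,13)  (15,18)  (16,19)  (16,20)  (21,22)  (22,24)
take (0,1); take (4,6); take (6,7); take (9,13); take (15,18); skip (16,20); take (21,22); take (22,24).
Selected 7 shows.

7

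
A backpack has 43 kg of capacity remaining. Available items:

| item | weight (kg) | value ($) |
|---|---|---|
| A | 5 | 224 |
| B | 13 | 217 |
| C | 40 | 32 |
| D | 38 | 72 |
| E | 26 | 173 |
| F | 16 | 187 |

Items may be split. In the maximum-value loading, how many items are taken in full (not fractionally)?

Sort by value per unit weight and fill in that order.
Ratios (sorted): A 44.80, B 16.69, F 11.69, E 6.65, D 1.89, C 0.80
take A (5 @ 224); take B (13 @ 217); take F (16 @ 187); take 9/26 of E → 59.88. Capacity used 43/43.
3 item(s) taken whole; one partial (take 9/26 of E).

3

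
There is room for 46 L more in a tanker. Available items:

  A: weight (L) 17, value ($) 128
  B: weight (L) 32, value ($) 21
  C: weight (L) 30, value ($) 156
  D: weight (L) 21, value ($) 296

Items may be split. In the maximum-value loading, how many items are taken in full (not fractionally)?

Order: D (296/21=14.10) > A (128/17=7.53) > C (156/30=5.20) > B (21/32=0.66)
Fill: take D (21 @ 296) → take A (17 @ 128) → take 8/30 of C → 41.60; 46/46 used.
2 item(s) taken whole; one partial (take 8/30 of C).

2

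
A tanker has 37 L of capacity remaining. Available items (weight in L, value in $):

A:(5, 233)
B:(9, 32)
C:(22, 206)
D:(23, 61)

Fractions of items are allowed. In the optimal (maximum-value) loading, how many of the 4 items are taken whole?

3

Greedy by value/weight ratio, highest first.
Ratios (sorted): A 46.60, C 9.36, B 3.56, D 2.65
take A (5 @ 233); take C (22 @ 206); take B (9 @ 32); take 1/23 of D → 2.65. Capacity used 37/37.
3 item(s) taken whole; one partial (take 1/23 of D).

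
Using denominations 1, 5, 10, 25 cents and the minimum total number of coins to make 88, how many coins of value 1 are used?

3

88 − 3×25→13 − 1×10→3 − 3×1→0
Count of 1: 3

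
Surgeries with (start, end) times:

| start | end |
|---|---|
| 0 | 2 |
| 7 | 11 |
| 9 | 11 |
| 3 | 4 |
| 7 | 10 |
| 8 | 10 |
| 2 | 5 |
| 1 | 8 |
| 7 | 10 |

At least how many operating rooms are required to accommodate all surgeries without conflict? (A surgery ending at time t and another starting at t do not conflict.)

5

The answer is the maximum number of intervals overlapping at any instant.
Events (time:±→running): 0:+→1 1:+→2 2:-→1 2:+→2 3:+→3 4:-→2 5:-→1 7:+→2 7:+→3 7:+→4 8:-→3 8:+→4 9:+→5 … peak 5.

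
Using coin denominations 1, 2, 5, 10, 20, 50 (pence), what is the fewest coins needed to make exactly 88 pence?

Greedy: take as many of the largest coin as possible, then repeat with the remainder.
88 − 1×50→38 − 1×20→18 − 1×10→8 − 1×5→3 − 1×2→1 − 1×1→0
Total coins = 1 + 1 + 1 + 1 + 1 + 1 = 6

6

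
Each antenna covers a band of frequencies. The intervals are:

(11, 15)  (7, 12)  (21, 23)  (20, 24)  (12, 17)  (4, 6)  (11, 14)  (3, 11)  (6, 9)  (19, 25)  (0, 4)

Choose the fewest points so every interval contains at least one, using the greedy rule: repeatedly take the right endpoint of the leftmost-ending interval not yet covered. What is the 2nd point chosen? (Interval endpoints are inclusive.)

Process intervals by earliest right end; each time one isn't hit yet, stab at its right endpoint.
By right end: [0,4]  [4,6]  [6,9]  [3,11]  [7,12]  [11,14]  [11,15]  [12,17]  [21,23]  [20,24]  [19,25]
[0,4] uncovered → point at 4; [6,9] uncovered → point at 9; [11,14] uncovered → point at 14; [21,23] uncovered → point at 23.
Points: 4, 9, 14, 23 (4 total).

9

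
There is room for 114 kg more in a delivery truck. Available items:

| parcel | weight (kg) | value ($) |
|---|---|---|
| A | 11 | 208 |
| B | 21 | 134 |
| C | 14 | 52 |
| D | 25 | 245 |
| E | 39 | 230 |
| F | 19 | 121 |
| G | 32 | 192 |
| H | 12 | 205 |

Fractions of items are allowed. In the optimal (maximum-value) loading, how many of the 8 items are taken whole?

Greedy by value/weight ratio, highest first.
Order: A (208/11=18.91) > H (205/12=17.08) > D (245/25=9.80) > B (134/21=6.38) > F (121/19=6.37) > G (192/32=6.00) > E (230/39=5.90) > C (52/14=3.71)
Fill: take A (11 @ 208) → take H (12 @ 205) → take D (25 @ 245) → take B (21 @ 134) → take F (19 @ 121) → take 26/32 of G → 156.00; 114/114 used.
5 item(s) taken whole; one partial (take 26/32 of G).

5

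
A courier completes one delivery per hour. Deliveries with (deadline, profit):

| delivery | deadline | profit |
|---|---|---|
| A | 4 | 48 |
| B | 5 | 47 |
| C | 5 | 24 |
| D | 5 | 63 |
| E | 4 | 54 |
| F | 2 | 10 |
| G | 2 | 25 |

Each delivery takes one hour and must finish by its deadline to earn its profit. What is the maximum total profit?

Take jobs in profit order; each goes to the latest open slot no later than its deadline.
By profit: D(d5,63), E(d4,54), A(d4,48), B(d5,47), G(d2,25), C(d5,24), F(d2,10)
D→slot 5; E→slot 4; A→slot 3; B→slot 2; G→slot 1; C skipped; F skipped.
Profit = 25 + 47 + 48 + 54 + 63 = 237

237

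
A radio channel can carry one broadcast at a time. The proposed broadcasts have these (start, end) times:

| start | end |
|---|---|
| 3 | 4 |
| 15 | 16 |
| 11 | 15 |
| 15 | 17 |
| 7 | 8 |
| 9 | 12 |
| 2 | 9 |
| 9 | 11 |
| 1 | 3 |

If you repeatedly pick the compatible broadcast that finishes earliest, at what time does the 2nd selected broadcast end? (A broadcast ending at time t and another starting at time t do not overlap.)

4

By end time: (1,3), (3,4), (7,8), (2,9), (9,11), (9,12), (11,15), (15,16), (15,17).
Pick (1,3); next start ≥ 3 → (3,4); next start ≥ 4 → (7,8); next start ≥ 8 → (9,11); next start ≥ 11 → (11,15); next start ≥ 15 → (15,16).
Selected: (1,3) (3,4) (7,8) (9,11) (11,15) (15,16)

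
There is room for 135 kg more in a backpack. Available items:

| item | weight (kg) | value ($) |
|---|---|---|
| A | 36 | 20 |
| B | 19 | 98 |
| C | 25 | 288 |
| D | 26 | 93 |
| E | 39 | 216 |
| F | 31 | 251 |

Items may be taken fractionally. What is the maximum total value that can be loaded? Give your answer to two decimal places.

Sort by value per unit weight and fill in that order.
Order: C (288/25=11.52) > F (251/31=8.10) > E (216/39=5.54) > B (98/19=5.16) > D (93/26=3.58) > A (20/36=0.56)
Fill: take C (25 @ 288) → take F (31 @ 251) → take E (39 @ 216) → take B (19 @ 98) → take 21/26 of D → 75.12; 135/135 used.
Total value = 928.12

928.12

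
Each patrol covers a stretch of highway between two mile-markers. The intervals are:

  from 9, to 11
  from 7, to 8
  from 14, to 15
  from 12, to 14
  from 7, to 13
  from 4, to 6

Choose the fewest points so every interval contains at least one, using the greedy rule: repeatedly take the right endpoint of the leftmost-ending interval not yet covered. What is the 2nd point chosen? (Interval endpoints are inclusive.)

8

Process intervals by earliest right end; each time one isn't hit yet, stab at its right endpoint.
By right end: [4,6]  [7,8]  [9,11]  [7,13]  [12,14]  [14,15]
[4,6] uncovered → point at 6; [7,8] uncovered → point at 8; [9,11] uncovered → point at 11; [12,14] uncovered → point at 14.
Points: 6, 8, 11, 14 (4 total).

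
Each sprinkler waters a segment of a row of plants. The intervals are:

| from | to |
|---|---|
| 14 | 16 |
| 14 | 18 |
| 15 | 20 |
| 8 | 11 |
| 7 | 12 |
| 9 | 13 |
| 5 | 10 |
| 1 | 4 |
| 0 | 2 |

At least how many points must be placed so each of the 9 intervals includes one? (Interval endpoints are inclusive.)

3

Process intervals by earliest right end; each time one isn't hit yet, stab at its right endpoint.
By right end: [0,2]  [1,4]  [5,10]  [8,11]  [7,12]  [9,13]  [14,16]  [14,18]  [15,20]
[0,2] uncovered → point at 2; [5,10] uncovered → point at 10; [14,16] uncovered → point at 16.
Points: 2, 10, 16 (3 total).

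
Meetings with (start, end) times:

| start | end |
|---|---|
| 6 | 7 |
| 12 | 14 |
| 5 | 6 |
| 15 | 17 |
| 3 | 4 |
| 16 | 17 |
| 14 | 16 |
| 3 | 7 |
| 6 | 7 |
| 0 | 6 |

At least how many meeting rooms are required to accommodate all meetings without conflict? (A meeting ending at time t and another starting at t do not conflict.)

3

Count concurrent intervals with a sweep; the peak is the room count.
starts: [0, 3, 3, 5, 6, 6, 12, 14, 15, 16]
ends:   [4, 6, 6, 7, 7, 7, 14, 16, 17, 17]
s0→1 s3→2 s3→3  — peak 3.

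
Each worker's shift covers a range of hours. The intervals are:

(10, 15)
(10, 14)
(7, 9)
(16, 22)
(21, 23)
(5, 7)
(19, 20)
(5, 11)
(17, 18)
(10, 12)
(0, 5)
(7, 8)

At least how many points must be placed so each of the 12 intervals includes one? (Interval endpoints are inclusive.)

Sort by right endpoint; whenever an interval is uncovered, place a point at its right end.
By right end: [0,5]  [5,7]  [7,8]  [7,9]  [5,11]  [10,12]  [10,14]  [10,15]  [17,18]  [19,20]  [16,22]  [21,23]
[0,5] uncovered → point at 5; [7,8] uncovered → point at 8; [10,12] uncovered → point at 12; [17,18] uncovered → point at 18; [19,20] uncovered → point at 20; [21,23] uncovered → point at 23.
Points: 5, 8, 12, 18, 20, 23 (6 total).

6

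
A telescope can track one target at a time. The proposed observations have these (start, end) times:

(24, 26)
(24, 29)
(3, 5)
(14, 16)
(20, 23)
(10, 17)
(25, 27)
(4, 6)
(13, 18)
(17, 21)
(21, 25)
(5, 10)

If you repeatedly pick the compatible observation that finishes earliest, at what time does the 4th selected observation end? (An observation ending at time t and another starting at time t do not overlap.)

Order by finish time; keep every interval that doesn't clash with the previous kept one.
Sorted by end: (3,5)  (4,6)  (5,10)  (14,16)  (10,17)  (13,18)  (17,21)  (20,23)  (21,25)  (24,26)  (25,27)  (24,29)
take (3,5); skip (4,6); take (5,10); take (14,16); take (17,21); take (21,25); take (25,27).
Selected: (3,5) (5,10) (14,16) (17,21) (21,25) (25,27)

21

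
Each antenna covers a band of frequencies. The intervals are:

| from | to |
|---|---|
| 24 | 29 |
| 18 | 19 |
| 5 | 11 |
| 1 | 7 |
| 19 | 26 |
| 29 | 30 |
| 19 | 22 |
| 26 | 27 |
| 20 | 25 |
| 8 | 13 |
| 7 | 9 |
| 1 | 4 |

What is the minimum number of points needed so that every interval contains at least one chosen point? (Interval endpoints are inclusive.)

Sort by right endpoint; whenever an interval is uncovered, place a point at its right end.
By right end: [1,4]  [1,7]  [7,9]  [5,11]  [8,13]  [18,19]  [19,22]  [20,25]  [19,26]  [26,27]  [24,29]  [29,30]
[1,4] uncovered → point at 4; [7,9] uncovered → point at 9; [18,19] uncovered → point at 19; [20,25] uncovered → point at 25; [26,27] uncovered → point at 27; [29,30] uncovered → point at 30.
Points: 4, 9, 19, 25, 27, 30 (6 total).

6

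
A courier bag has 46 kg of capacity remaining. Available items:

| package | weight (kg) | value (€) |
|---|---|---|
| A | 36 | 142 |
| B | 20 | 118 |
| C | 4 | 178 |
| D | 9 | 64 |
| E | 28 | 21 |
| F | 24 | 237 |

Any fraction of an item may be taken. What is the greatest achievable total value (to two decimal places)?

532.10

Sort by value per unit weight and fill in that order.
Ratios (sorted): C 44.50, F 9.88, D 7.11, B 5.90, A 3.94, E 0.75
take C (4 @ 178); take F (24 @ 237); take D (9 @ 64); take 9/20 of B → 53.10. Capacity used 46/46.
Total value = 532.10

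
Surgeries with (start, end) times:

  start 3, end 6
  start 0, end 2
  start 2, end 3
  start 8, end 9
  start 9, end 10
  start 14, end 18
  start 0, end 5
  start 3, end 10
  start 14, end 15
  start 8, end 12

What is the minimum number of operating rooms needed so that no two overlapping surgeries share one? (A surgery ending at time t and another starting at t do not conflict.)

3

starts: [0, 0, 2, 3, 3, 8, 8, 9, 14, 14]
ends:   [2, 3, 5, 6, 9, 10, 10, 12, 15, 18]
s0→1 s0→2 e2→1 s2→2 e3→1 s3→2 s3→3  — peak 3.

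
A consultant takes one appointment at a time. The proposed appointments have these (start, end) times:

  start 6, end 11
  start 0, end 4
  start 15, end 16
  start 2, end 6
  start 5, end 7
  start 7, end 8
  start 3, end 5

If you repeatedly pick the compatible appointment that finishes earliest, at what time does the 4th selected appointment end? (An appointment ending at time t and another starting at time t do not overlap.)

Order by finish time; keep every interval that doesn't clash with the previous kept one.
By end time: (0,4), (3,5), (2,6), (5,7), (7,8), (6,11), (15,16).
Pick (0,4); next start ≥ 4 → (5,7); next start ≥ 7 → (7,8); next start ≥ 8 → (15,16).
Selected: (0,4) (5,7) (7,8) (15,16)

16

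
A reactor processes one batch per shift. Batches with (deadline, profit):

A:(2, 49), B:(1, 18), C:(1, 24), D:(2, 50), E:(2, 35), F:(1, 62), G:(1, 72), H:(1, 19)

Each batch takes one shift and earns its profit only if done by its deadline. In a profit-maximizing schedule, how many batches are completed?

Take jobs in profit order; each goes to the latest open slot no later than its deadline.
By profit: G(d1,72), F(d1,62), D(d2,50), A(d2,49), E(d2,35), C(d1,24), H(d1,19), B(d1,18)
G→slot 1; F skipped; D→slot 2; A skipped; E skipped; C skipped; H skipped; B skipped.
2 of 8 scheduled.

2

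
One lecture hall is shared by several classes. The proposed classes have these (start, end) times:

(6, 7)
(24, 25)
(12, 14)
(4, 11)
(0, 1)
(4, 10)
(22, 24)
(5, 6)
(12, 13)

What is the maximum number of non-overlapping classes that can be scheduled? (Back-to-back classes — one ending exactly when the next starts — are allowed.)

Sort by end time and greedily take each interval whose start is ≥ the last chosen end.
Sorted by end: (0,1)  (5,6)  (6,7)  (4,10)  (4,11)  (12,13)  (12,14)  (22,24)  (24,25)
take (0,1); take (5,6); take (6,7); skip (4,10); take (12,13); take (22,24); take (24,25).
Selected 6 classes.

6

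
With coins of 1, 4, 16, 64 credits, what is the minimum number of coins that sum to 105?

6

105 − 1×64→41 − 2×16→9 − 2×4→1 − 1×1→0
Total coins = 1 + 2 + 2 + 1 = 6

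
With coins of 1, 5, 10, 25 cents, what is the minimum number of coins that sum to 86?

86 − 3×25→11 − 1×10→1 − 1×1→0
Total coins = 3 + 1 + 1 = 5

5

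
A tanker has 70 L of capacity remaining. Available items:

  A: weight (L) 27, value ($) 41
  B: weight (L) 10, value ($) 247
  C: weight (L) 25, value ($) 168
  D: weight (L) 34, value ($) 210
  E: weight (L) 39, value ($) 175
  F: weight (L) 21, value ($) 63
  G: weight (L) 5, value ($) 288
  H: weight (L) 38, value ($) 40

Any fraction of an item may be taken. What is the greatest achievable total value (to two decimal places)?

888.29

Greedy by value/weight ratio, highest first.
Order: G (288/5=57.60) > B (247/10=24.70) > C (168/25=6.72) > D (210/34=6.18) > E (175/39=4.49) > F (63/21=3.00) > A (41/27=1.52) > H (40/38=1.05)
Fill: take G (5 @ 288) → take B (10 @ 247) → take C (25 @ 168) → take 30/34 of D → 185.29; 70/70 used.
Total value = 888.29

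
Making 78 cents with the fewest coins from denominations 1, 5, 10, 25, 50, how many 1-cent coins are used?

3

Use the largest denomination that fits, subtract, and repeat.
78 − 1×50→28 − 1×25→3 − 3×1→0
Count of 1: 3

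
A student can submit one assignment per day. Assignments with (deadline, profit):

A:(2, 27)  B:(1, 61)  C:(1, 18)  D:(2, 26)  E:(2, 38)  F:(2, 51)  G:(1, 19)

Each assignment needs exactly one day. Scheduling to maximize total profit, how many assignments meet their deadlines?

2

By profit: B(d1,61), F(d2,51), E(d2,38), A(d2,27), D(d2,26), G(d1,19), C(d1,18)
B→slot 1; F→slot 2; E skipped; A skipped; D skipped; G skipped; C skipped.
2 of 7 scheduled.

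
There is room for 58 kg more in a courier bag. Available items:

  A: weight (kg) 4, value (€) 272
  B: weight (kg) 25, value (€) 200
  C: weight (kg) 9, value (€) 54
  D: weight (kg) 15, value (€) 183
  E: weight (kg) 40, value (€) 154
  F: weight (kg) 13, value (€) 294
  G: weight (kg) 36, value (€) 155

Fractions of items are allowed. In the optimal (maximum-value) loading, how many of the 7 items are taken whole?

4

Greedy by value/weight ratio, highest first.
Ratios (sorted): A 68.00, F 22.62, D 12.20, B 8.00, C 6.00, G 4.31, E 3.85
take A (4 @ 272); take F (13 @ 294); take D (15 @ 183); take B (25 @ 200); take 1/9 of C → 6.00. Capacity used 58/58.
4 item(s) taken whole; one partial (take 1/9 of C).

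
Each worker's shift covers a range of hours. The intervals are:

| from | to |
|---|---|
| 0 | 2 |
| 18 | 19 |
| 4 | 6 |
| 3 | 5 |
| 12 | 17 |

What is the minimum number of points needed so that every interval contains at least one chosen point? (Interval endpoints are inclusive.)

Process intervals by earliest right end; each time one isn't hit yet, stab at its right endpoint.
Sorted: [0,2] [3,5] [4,6] [12,17] [18,19]
{[0,2]} hit by 2; {[3,5],[4,6]} hit by 5; {[12,17]} hit by 17; {[18,19]} hit by 19.
Points: 2, 5, 17, 19 (4 total).

4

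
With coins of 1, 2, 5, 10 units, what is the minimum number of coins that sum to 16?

Greedy: take as many of the largest coin as possible, then repeat with the remainder.
16 − 1×10→6 − 1×5→1 − 1×1→0
Total coins = 1 + 1 + 1 = 3

3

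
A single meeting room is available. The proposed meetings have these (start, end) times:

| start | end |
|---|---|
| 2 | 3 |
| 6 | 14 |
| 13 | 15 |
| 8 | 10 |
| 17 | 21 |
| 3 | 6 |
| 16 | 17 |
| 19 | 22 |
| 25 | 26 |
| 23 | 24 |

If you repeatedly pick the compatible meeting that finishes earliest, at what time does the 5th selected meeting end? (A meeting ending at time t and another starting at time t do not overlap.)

Order by finish time; keep every interval that doesn't clash with the previous kept one.
By end time: (2,3), (3,6), (8,10), (6,14), (13,15), (16,17), (17,21), (19,22), (23,24), (25,26).
Pick (2,3); next start ≥ 3 → (3,6); next start ≥ 6 → (8,10); next start ≥ 10 → (13,15); next start ≥ 15 → (16,17); next start ≥ 17 → (17,21); next start ≥ 21 → (23,24); next start ≥ 24 → (25,26).
Selected: (2,3) (3,6) (8,10) (13,15) (16,17) (17,21) (23,24) (25,26)

17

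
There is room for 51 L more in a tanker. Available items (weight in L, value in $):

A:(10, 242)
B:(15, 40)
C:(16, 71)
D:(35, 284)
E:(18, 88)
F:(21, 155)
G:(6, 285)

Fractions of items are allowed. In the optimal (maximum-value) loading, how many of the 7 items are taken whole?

Sort by value per unit weight and fill in that order.
Ratios (sorted): G 47.50, A 24.20, D 8.11, F 7.38, E 4.89, C 4.44, B 2.67
take G (6 @ 285); take A (10 @ 242); take D (35 @ 284). Capacity used 51/51.
3 item(s) taken whole.

3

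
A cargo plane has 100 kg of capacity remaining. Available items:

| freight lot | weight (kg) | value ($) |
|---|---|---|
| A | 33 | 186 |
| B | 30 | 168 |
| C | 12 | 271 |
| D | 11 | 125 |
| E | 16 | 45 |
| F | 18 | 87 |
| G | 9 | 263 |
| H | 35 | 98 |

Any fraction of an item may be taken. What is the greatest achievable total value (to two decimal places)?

1037.17

Order: G (263/9=29.22) > C (271/12=22.58) > D (125/11=11.36) > A (186/33=5.64) > B (168/30=5.60) > F (87/18=4.83) > E (45/16=2.81) > H (98/35=2.80)
Fill: take G (9 @ 263) → take C (12 @ 271) → take D (11 @ 125) → take A (33 @ 186) → take B (30 @ 168) → take 5/18 of F → 24.17; 100/100 used.
Total value = 1037.17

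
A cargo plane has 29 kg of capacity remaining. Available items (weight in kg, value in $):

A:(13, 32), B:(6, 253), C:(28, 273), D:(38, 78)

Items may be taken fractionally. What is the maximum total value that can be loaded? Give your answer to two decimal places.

477.25

Order: B (253/6=42.17) > C (273/28=9.75) > A (32/13=2.46) > D (78/38=2.05)
Fill: take B (6 @ 253) → take 23/28 of C → 224.25; 29/29 used.
Total value = 477.25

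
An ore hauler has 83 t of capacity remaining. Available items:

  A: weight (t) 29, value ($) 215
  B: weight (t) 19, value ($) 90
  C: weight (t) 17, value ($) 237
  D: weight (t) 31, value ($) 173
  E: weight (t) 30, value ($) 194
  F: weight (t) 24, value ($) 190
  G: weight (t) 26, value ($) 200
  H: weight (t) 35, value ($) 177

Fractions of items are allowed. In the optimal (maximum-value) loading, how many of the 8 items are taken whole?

3

Greedy by value/weight ratio, highest first.
Order: C (237/17=13.94) > F (190/24=7.92) > G (200/26=7.69) > A (215/29=7.41) > E (194/30=6.47) > D (173/31=5.58) > H (177/35=5.06) > B (90/19=4.74)
Fill: take C (17 @ 237) → take F (24 @ 190) → take G (26 @ 200) → take 16/29 of A → 118.62; 83/83 used.
3 item(s) taken whole; one partial (take 16/29 of A).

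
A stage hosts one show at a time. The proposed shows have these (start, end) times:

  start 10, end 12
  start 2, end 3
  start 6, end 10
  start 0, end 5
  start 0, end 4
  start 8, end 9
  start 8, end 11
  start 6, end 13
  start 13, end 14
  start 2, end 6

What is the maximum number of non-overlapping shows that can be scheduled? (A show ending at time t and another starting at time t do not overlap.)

4

Sorted by end: (2,3)  (0,4)  (0,5)  (2,6)  (8,9)  (6,10)  (8,11)  (10,12)  (6,13)  (13,14)
take (2,3); take (8,9); skip (6,10); take (10,12); take (13,14).
Selected 4 shows.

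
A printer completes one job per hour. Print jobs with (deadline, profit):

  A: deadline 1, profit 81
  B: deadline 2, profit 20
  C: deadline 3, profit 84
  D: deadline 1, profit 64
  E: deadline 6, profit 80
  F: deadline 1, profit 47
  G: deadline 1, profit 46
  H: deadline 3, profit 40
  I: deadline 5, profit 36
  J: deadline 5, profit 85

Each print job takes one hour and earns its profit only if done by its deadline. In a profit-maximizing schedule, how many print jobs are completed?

6

Take jobs in profit order; each goes to the latest open slot no later than its deadline.
By profit: J(d5,85), C(d3,84), A(d1,81), E(d6,80), D(d1,64), F(d1,47), G(d1,46), H(d3,40), I(d5,36), B(d2,20)
J→slot 5; C→slot 3; A→slot 1; E→slot 6; D skipped; F skipped; G skipped; H→slot 2; I→slot 4; B skipped.
6 of 10 scheduled.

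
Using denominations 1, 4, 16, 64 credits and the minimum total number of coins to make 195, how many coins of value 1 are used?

195 − 3×64→3 − 3×1→0
Count of 1: 3

3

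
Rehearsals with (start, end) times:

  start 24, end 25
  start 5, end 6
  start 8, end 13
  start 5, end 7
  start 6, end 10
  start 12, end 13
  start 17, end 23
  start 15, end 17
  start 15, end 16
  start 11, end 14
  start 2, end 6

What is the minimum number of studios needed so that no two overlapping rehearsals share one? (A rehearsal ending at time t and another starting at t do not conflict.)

3

Count concurrent intervals with a sweep; the peak is the room count.
Events (time:±→running): 2:+→1 5:+→2 5:+→3 … peak 3.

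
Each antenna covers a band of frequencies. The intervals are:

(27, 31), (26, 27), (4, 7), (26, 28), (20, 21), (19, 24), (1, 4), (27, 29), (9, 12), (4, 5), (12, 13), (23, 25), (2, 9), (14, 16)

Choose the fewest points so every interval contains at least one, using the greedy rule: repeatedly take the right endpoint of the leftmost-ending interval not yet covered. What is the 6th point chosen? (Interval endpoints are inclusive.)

Sort by right endpoint; whenever an interval is uncovered, place a point at its right end.
By right end: [1,4]  [4,5]  [4,7]  [2,9]  [9,12]  [12,13]  [14,16]  [20,21]  [19,24]  [23,25]  [26,27]  [26,28]  [27,29]  [27,31]
[1,4] uncovered → point at 4; [9,12] uncovered → point at 12; [14,16] uncovered → point at 16; [20,21] uncovered → point at 21; [23,25] uncovered → point at 25; [26,27] uncovered → point at 27.
Points: 4, 12, 16, 21, 25, 27 (6 total).

27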